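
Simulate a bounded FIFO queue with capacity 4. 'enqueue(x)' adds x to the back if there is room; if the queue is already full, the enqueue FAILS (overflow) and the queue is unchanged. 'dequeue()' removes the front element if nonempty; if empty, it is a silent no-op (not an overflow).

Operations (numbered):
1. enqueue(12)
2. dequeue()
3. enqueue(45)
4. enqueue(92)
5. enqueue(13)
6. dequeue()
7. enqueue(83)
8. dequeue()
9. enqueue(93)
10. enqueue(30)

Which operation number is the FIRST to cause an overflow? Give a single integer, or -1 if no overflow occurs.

1. enqueue(12): size=1
2. dequeue(): size=0
3. enqueue(45): size=1
4. enqueue(92): size=2
5. enqueue(13): size=3
6. dequeue(): size=2
7. enqueue(83): size=3
8. dequeue(): size=2
9. enqueue(93): size=3
10. enqueue(30): size=4

Answer: -1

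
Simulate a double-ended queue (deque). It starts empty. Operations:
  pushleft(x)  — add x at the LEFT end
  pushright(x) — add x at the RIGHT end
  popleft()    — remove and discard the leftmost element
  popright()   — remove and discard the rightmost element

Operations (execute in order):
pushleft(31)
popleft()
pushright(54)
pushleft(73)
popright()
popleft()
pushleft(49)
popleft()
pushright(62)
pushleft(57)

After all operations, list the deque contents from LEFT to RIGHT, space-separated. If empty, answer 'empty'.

pushleft(31): [31]
popleft(): []
pushright(54): [54]
pushleft(73): [73, 54]
popright(): [73]
popleft(): []
pushleft(49): [49]
popleft(): []
pushright(62): [62]
pushleft(57): [57, 62]

Answer: 57 62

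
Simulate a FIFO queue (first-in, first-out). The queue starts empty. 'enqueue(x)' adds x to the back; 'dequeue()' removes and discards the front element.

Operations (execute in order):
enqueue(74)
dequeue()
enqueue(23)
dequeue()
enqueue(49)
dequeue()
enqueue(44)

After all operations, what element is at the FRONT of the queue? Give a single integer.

enqueue(74): queue = [74]
dequeue(): queue = []
enqueue(23): queue = [23]
dequeue(): queue = []
enqueue(49): queue = [49]
dequeue(): queue = []
enqueue(44): queue = [44]

Answer: 44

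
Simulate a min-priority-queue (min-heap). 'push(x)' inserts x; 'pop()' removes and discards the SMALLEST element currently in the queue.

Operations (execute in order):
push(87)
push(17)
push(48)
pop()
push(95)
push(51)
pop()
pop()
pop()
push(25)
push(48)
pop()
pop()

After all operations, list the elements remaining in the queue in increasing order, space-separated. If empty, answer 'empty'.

push(87): heap contents = [87]
push(17): heap contents = [17, 87]
push(48): heap contents = [17, 48, 87]
pop() → 17: heap contents = [48, 87]
push(95): heap contents = [48, 87, 95]
push(51): heap contents = [48, 51, 87, 95]
pop() → 48: heap contents = [51, 87, 95]
pop() → 51: heap contents = [87, 95]
pop() → 87: heap contents = [95]
push(25): heap contents = [25, 95]
push(48): heap contents = [25, 48, 95]
pop() → 25: heap contents = [48, 95]
pop() → 48: heap contents = [95]

Answer: 95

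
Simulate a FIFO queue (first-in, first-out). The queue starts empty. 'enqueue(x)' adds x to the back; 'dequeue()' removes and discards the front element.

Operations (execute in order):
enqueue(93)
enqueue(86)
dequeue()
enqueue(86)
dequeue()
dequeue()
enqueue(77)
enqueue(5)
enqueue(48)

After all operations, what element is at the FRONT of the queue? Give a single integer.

Answer: 77

Derivation:
enqueue(93): queue = [93]
enqueue(86): queue = [93, 86]
dequeue(): queue = [86]
enqueue(86): queue = [86, 86]
dequeue(): queue = [86]
dequeue(): queue = []
enqueue(77): queue = [77]
enqueue(5): queue = [77, 5]
enqueue(48): queue = [77, 5, 48]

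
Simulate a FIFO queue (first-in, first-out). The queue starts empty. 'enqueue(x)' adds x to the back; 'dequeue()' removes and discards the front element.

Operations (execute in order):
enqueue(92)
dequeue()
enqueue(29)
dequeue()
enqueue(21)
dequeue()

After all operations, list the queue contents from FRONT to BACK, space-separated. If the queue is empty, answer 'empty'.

enqueue(92): [92]
dequeue(): []
enqueue(29): [29]
dequeue(): []
enqueue(21): [21]
dequeue(): []

Answer: empty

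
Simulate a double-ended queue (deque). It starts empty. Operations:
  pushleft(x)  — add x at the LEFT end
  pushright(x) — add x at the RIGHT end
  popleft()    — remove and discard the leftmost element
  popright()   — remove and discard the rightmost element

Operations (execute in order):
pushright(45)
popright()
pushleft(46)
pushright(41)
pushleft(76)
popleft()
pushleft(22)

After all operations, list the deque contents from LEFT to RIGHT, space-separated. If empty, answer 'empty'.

pushright(45): [45]
popright(): []
pushleft(46): [46]
pushright(41): [46, 41]
pushleft(76): [76, 46, 41]
popleft(): [46, 41]
pushleft(22): [22, 46, 41]

Answer: 22 46 41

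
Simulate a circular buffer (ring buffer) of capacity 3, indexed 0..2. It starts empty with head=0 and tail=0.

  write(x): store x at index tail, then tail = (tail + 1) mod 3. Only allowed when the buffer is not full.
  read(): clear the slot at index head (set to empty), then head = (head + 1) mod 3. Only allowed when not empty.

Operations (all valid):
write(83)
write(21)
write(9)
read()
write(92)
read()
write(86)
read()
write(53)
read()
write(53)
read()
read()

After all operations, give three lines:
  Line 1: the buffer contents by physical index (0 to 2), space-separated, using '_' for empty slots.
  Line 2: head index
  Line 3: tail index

write(83): buf=[83 _ _], head=0, tail=1, size=1
write(21): buf=[83 21 _], head=0, tail=2, size=2
write(9): buf=[83 21 9], head=0, tail=0, size=3
read(): buf=[_ 21 9], head=1, tail=0, size=2
write(92): buf=[92 21 9], head=1, tail=1, size=3
read(): buf=[92 _ 9], head=2, tail=1, size=2
write(86): buf=[92 86 9], head=2, tail=2, size=3
read(): buf=[92 86 _], head=0, tail=2, size=2
write(53): buf=[92 86 53], head=0, tail=0, size=3
read(): buf=[_ 86 53], head=1, tail=0, size=2
write(53): buf=[53 86 53], head=1, tail=1, size=3
read(): buf=[53 _ 53], head=2, tail=1, size=2
read(): buf=[53 _ _], head=0, tail=1, size=1

Answer: 53 _ _
0
1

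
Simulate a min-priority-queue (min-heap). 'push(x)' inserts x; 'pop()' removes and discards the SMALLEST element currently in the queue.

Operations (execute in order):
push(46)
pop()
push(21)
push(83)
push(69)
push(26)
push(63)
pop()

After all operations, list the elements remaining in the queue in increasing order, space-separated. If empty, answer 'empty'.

Answer: 26 63 69 83

Derivation:
push(46): heap contents = [46]
pop() → 46: heap contents = []
push(21): heap contents = [21]
push(83): heap contents = [21, 83]
push(69): heap contents = [21, 69, 83]
push(26): heap contents = [21, 26, 69, 83]
push(63): heap contents = [21, 26, 63, 69, 83]
pop() → 21: heap contents = [26, 63, 69, 83]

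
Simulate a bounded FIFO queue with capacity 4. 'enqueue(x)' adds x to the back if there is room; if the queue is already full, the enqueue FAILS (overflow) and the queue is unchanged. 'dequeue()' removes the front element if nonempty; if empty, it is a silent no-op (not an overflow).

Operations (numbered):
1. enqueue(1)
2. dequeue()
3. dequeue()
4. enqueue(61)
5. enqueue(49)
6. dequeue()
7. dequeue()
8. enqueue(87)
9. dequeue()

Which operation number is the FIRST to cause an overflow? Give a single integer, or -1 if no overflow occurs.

Answer: -1

Derivation:
1. enqueue(1): size=1
2. dequeue(): size=0
3. dequeue(): empty, no-op, size=0
4. enqueue(61): size=1
5. enqueue(49): size=2
6. dequeue(): size=1
7. dequeue(): size=0
8. enqueue(87): size=1
9. dequeue(): size=0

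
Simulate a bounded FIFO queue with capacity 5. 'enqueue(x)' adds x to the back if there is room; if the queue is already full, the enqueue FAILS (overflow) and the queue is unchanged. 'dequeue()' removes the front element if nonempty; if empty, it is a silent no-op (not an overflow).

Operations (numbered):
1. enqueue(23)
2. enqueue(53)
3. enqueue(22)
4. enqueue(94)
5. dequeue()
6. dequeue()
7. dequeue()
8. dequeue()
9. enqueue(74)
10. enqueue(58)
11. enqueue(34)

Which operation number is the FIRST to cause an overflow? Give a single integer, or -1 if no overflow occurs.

1. enqueue(23): size=1
2. enqueue(53): size=2
3. enqueue(22): size=3
4. enqueue(94): size=4
5. dequeue(): size=3
6. dequeue(): size=2
7. dequeue(): size=1
8. dequeue(): size=0
9. enqueue(74): size=1
10. enqueue(58): size=2
11. enqueue(34): size=3

Answer: -1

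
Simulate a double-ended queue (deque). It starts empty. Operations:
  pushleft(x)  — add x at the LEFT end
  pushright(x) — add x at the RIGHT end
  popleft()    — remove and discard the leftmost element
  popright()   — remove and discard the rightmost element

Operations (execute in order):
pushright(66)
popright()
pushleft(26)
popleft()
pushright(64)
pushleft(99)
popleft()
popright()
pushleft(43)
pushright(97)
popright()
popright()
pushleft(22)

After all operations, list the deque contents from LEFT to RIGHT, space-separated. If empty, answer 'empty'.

pushright(66): [66]
popright(): []
pushleft(26): [26]
popleft(): []
pushright(64): [64]
pushleft(99): [99, 64]
popleft(): [64]
popright(): []
pushleft(43): [43]
pushright(97): [43, 97]
popright(): [43]
popright(): []
pushleft(22): [22]

Answer: 22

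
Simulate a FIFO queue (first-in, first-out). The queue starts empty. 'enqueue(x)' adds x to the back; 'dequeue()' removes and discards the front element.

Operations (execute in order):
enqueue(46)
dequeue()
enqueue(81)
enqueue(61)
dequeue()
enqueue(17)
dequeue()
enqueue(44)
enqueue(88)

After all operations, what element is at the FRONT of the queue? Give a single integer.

Answer: 17

Derivation:
enqueue(46): queue = [46]
dequeue(): queue = []
enqueue(81): queue = [81]
enqueue(61): queue = [81, 61]
dequeue(): queue = [61]
enqueue(17): queue = [61, 17]
dequeue(): queue = [17]
enqueue(44): queue = [17, 44]
enqueue(88): queue = [17, 44, 88]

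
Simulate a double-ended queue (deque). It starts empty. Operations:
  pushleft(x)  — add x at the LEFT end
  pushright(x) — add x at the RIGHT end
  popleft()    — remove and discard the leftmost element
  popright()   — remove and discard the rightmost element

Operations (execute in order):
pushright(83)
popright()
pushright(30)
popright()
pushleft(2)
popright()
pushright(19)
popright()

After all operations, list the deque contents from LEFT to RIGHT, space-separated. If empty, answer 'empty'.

Answer: empty

Derivation:
pushright(83): [83]
popright(): []
pushright(30): [30]
popright(): []
pushleft(2): [2]
popright(): []
pushright(19): [19]
popright(): []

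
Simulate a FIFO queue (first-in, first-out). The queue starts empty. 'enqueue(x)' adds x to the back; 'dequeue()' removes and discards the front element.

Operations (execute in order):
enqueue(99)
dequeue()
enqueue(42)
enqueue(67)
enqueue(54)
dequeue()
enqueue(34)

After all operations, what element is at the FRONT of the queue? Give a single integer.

enqueue(99): queue = [99]
dequeue(): queue = []
enqueue(42): queue = [42]
enqueue(67): queue = [42, 67]
enqueue(54): queue = [42, 67, 54]
dequeue(): queue = [67, 54]
enqueue(34): queue = [67, 54, 34]

Answer: 67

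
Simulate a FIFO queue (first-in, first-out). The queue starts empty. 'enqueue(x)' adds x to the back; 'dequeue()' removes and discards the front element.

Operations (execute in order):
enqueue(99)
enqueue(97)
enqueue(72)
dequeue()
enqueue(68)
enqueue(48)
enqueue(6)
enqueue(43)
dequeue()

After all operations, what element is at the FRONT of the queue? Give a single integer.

enqueue(99): queue = [99]
enqueue(97): queue = [99, 97]
enqueue(72): queue = [99, 97, 72]
dequeue(): queue = [97, 72]
enqueue(68): queue = [97, 72, 68]
enqueue(48): queue = [97, 72, 68, 48]
enqueue(6): queue = [97, 72, 68, 48, 6]
enqueue(43): queue = [97, 72, 68, 48, 6, 43]
dequeue(): queue = [72, 68, 48, 6, 43]

Answer: 72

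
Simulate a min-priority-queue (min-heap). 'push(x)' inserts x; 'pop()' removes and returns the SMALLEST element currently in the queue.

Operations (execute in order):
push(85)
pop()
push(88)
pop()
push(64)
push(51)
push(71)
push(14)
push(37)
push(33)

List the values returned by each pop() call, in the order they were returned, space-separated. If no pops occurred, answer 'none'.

Answer: 85 88

Derivation:
push(85): heap contents = [85]
pop() → 85: heap contents = []
push(88): heap contents = [88]
pop() → 88: heap contents = []
push(64): heap contents = [64]
push(51): heap contents = [51, 64]
push(71): heap contents = [51, 64, 71]
push(14): heap contents = [14, 51, 64, 71]
push(37): heap contents = [14, 37, 51, 64, 71]
push(33): heap contents = [14, 33, 37, 51, 64, 71]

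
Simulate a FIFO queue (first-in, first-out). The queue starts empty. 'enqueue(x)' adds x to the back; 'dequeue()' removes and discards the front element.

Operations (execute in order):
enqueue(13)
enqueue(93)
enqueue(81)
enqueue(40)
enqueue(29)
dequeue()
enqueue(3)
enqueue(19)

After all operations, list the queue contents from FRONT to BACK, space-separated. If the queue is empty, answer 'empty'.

enqueue(13): [13]
enqueue(93): [13, 93]
enqueue(81): [13, 93, 81]
enqueue(40): [13, 93, 81, 40]
enqueue(29): [13, 93, 81, 40, 29]
dequeue(): [93, 81, 40, 29]
enqueue(3): [93, 81, 40, 29, 3]
enqueue(19): [93, 81, 40, 29, 3, 19]

Answer: 93 81 40 29 3 19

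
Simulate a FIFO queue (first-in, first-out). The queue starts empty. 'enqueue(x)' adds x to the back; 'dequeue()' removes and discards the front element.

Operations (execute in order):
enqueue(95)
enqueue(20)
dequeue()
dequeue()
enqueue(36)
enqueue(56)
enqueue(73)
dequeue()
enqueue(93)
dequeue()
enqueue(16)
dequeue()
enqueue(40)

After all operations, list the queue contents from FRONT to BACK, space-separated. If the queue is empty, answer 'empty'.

enqueue(95): [95]
enqueue(20): [95, 20]
dequeue(): [20]
dequeue(): []
enqueue(36): [36]
enqueue(56): [36, 56]
enqueue(73): [36, 56, 73]
dequeue(): [56, 73]
enqueue(93): [56, 73, 93]
dequeue(): [73, 93]
enqueue(16): [73, 93, 16]
dequeue(): [93, 16]
enqueue(40): [93, 16, 40]

Answer: 93 16 40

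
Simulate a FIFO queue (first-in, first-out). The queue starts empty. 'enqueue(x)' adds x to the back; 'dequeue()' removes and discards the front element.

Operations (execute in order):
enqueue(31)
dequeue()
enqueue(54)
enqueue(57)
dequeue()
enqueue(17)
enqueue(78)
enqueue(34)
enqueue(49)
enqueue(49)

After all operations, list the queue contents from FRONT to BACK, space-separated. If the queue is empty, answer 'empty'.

Answer: 57 17 78 34 49 49

Derivation:
enqueue(31): [31]
dequeue(): []
enqueue(54): [54]
enqueue(57): [54, 57]
dequeue(): [57]
enqueue(17): [57, 17]
enqueue(78): [57, 17, 78]
enqueue(34): [57, 17, 78, 34]
enqueue(49): [57, 17, 78, 34, 49]
enqueue(49): [57, 17, 78, 34, 49, 49]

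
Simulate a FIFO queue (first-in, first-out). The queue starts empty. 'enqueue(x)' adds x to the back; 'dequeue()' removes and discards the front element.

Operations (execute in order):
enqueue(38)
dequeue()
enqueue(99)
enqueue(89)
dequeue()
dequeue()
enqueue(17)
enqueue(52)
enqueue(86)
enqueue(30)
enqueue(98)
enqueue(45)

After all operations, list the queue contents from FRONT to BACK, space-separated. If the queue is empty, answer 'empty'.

enqueue(38): [38]
dequeue(): []
enqueue(99): [99]
enqueue(89): [99, 89]
dequeue(): [89]
dequeue(): []
enqueue(17): [17]
enqueue(52): [17, 52]
enqueue(86): [17, 52, 86]
enqueue(30): [17, 52, 86, 30]
enqueue(98): [17, 52, 86, 30, 98]
enqueue(45): [17, 52, 86, 30, 98, 45]

Answer: 17 52 86 30 98 45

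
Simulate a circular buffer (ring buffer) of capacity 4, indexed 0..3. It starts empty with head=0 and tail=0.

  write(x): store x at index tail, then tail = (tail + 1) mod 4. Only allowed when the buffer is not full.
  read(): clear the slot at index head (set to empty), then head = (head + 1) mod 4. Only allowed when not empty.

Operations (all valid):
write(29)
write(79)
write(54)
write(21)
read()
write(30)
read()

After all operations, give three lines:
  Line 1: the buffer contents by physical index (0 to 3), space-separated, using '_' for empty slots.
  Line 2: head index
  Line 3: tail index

write(29): buf=[29 _ _ _], head=0, tail=1, size=1
write(79): buf=[29 79 _ _], head=0, tail=2, size=2
write(54): buf=[29 79 54 _], head=0, tail=3, size=3
write(21): buf=[29 79 54 21], head=0, tail=0, size=4
read(): buf=[_ 79 54 21], head=1, tail=0, size=3
write(30): buf=[30 79 54 21], head=1, tail=1, size=4
read(): buf=[30 _ 54 21], head=2, tail=1, size=3

Answer: 30 _ 54 21
2
1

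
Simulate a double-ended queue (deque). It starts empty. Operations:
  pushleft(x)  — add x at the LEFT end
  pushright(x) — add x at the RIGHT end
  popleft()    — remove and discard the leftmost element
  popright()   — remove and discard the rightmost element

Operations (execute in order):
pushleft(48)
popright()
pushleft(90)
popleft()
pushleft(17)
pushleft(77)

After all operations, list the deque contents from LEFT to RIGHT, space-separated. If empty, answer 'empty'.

Answer: 77 17

Derivation:
pushleft(48): [48]
popright(): []
pushleft(90): [90]
popleft(): []
pushleft(17): [17]
pushleft(77): [77, 17]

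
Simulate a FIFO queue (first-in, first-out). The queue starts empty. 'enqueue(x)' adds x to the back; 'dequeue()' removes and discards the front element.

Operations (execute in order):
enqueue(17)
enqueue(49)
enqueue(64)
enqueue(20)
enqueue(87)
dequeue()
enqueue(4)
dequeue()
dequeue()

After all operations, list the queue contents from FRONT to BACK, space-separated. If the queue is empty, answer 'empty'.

Answer: 20 87 4

Derivation:
enqueue(17): [17]
enqueue(49): [17, 49]
enqueue(64): [17, 49, 64]
enqueue(20): [17, 49, 64, 20]
enqueue(87): [17, 49, 64, 20, 87]
dequeue(): [49, 64, 20, 87]
enqueue(4): [49, 64, 20, 87, 4]
dequeue(): [64, 20, 87, 4]
dequeue(): [20, 87, 4]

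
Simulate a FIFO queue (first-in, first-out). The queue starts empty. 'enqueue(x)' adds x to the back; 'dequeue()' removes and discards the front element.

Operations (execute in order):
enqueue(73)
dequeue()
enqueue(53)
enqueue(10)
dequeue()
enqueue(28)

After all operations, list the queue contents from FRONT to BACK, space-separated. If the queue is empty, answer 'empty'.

enqueue(73): [73]
dequeue(): []
enqueue(53): [53]
enqueue(10): [53, 10]
dequeue(): [10]
enqueue(28): [10, 28]

Answer: 10 28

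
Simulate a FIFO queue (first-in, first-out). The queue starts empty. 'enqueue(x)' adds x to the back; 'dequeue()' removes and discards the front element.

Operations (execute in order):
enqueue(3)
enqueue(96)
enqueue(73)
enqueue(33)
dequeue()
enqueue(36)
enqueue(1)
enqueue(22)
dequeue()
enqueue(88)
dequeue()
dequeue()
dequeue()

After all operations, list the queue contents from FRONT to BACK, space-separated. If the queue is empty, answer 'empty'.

Answer: 1 22 88

Derivation:
enqueue(3): [3]
enqueue(96): [3, 96]
enqueue(73): [3, 96, 73]
enqueue(33): [3, 96, 73, 33]
dequeue(): [96, 73, 33]
enqueue(36): [96, 73, 33, 36]
enqueue(1): [96, 73, 33, 36, 1]
enqueue(22): [96, 73, 33, 36, 1, 22]
dequeue(): [73, 33, 36, 1, 22]
enqueue(88): [73, 33, 36, 1, 22, 88]
dequeue(): [33, 36, 1, 22, 88]
dequeue(): [36, 1, 22, 88]
dequeue(): [1, 22, 88]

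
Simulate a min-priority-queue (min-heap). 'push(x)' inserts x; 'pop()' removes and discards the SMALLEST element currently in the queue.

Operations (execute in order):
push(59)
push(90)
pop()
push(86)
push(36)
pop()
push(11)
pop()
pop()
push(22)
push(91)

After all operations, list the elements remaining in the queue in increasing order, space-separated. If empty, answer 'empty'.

push(59): heap contents = [59]
push(90): heap contents = [59, 90]
pop() → 59: heap contents = [90]
push(86): heap contents = [86, 90]
push(36): heap contents = [36, 86, 90]
pop() → 36: heap contents = [86, 90]
push(11): heap contents = [11, 86, 90]
pop() → 11: heap contents = [86, 90]
pop() → 86: heap contents = [90]
push(22): heap contents = [22, 90]
push(91): heap contents = [22, 90, 91]

Answer: 22 90 91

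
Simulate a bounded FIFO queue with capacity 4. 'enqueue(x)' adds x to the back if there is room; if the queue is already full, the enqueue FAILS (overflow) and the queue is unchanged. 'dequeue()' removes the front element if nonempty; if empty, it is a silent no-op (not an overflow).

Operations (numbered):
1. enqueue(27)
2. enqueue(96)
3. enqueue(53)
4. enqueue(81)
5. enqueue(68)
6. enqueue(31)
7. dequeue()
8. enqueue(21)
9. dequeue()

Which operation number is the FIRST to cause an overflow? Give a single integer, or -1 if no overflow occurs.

Answer: 5

Derivation:
1. enqueue(27): size=1
2. enqueue(96): size=2
3. enqueue(53): size=3
4. enqueue(81): size=4
5. enqueue(68): size=4=cap → OVERFLOW (fail)
6. enqueue(31): size=4=cap → OVERFLOW (fail)
7. dequeue(): size=3
8. enqueue(21): size=4
9. dequeue(): size=3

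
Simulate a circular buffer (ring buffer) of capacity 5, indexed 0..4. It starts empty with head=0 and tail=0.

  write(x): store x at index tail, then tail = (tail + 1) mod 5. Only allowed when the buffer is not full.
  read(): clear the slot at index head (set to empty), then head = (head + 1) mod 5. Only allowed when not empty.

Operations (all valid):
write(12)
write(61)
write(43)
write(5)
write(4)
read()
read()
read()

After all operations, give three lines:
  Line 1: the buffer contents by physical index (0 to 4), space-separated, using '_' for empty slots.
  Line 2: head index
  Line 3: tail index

Answer: _ _ _ 5 4
3
0

Derivation:
write(12): buf=[12 _ _ _ _], head=0, tail=1, size=1
write(61): buf=[12 61 _ _ _], head=0, tail=2, size=2
write(43): buf=[12 61 43 _ _], head=0, tail=3, size=3
write(5): buf=[12 61 43 5 _], head=0, tail=4, size=4
write(4): buf=[12 61 43 5 4], head=0, tail=0, size=5
read(): buf=[_ 61 43 5 4], head=1, tail=0, size=4
read(): buf=[_ _ 43 5 4], head=2, tail=0, size=3
read(): buf=[_ _ _ 5 4], head=3, tail=0, size=2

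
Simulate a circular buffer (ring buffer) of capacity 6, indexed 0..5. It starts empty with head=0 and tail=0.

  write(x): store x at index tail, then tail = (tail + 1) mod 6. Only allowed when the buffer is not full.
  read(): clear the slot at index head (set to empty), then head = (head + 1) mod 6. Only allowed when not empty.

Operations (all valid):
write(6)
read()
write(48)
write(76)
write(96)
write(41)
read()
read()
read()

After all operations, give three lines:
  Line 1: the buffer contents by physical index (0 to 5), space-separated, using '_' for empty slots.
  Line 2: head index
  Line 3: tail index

write(6): buf=[6 _ _ _ _ _], head=0, tail=1, size=1
read(): buf=[_ _ _ _ _ _], head=1, tail=1, size=0
write(48): buf=[_ 48 _ _ _ _], head=1, tail=2, size=1
write(76): buf=[_ 48 76 _ _ _], head=1, tail=3, size=2
write(96): buf=[_ 48 76 96 _ _], head=1, tail=4, size=3
write(41): buf=[_ 48 76 96 41 _], head=1, tail=5, size=4
read(): buf=[_ _ 76 96 41 _], head=2, tail=5, size=3
read(): buf=[_ _ _ 96 41 _], head=3, tail=5, size=2
read(): buf=[_ _ _ _ 41 _], head=4, tail=5, size=1

Answer: _ _ _ _ 41 _
4
5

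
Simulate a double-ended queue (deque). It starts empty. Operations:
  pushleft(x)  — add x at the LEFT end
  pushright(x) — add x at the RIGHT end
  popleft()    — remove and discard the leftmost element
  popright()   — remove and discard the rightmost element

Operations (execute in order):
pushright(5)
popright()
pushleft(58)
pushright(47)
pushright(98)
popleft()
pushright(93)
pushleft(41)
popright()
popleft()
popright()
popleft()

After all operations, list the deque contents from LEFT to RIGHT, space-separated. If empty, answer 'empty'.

Answer: empty

Derivation:
pushright(5): [5]
popright(): []
pushleft(58): [58]
pushright(47): [58, 47]
pushright(98): [58, 47, 98]
popleft(): [47, 98]
pushright(93): [47, 98, 93]
pushleft(41): [41, 47, 98, 93]
popright(): [41, 47, 98]
popleft(): [47, 98]
popright(): [47]
popleft(): []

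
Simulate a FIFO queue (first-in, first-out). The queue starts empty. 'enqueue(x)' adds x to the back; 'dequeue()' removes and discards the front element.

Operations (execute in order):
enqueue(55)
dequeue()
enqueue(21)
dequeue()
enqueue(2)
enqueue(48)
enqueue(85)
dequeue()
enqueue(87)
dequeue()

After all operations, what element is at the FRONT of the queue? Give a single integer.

enqueue(55): queue = [55]
dequeue(): queue = []
enqueue(21): queue = [21]
dequeue(): queue = []
enqueue(2): queue = [2]
enqueue(48): queue = [2, 48]
enqueue(85): queue = [2, 48, 85]
dequeue(): queue = [48, 85]
enqueue(87): queue = [48, 85, 87]
dequeue(): queue = [85, 87]

Answer: 85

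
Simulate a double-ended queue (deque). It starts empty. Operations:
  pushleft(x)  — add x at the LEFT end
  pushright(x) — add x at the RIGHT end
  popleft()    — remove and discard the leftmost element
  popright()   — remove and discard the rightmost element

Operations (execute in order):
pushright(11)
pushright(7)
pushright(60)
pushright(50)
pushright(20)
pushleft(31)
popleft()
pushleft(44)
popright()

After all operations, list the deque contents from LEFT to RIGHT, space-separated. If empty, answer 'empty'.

pushright(11): [11]
pushright(7): [11, 7]
pushright(60): [11, 7, 60]
pushright(50): [11, 7, 60, 50]
pushright(20): [11, 7, 60, 50, 20]
pushleft(31): [31, 11, 7, 60, 50, 20]
popleft(): [11, 7, 60, 50, 20]
pushleft(44): [44, 11, 7, 60, 50, 20]
popright(): [44, 11, 7, 60, 50]

Answer: 44 11 7 60 50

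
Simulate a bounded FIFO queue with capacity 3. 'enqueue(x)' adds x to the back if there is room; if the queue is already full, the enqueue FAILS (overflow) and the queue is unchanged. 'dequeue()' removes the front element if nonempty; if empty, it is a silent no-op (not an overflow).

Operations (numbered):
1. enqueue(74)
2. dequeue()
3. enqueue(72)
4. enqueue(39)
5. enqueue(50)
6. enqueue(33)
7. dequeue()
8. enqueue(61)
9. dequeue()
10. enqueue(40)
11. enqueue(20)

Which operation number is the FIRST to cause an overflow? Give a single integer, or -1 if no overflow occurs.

1. enqueue(74): size=1
2. dequeue(): size=0
3. enqueue(72): size=1
4. enqueue(39): size=2
5. enqueue(50): size=3
6. enqueue(33): size=3=cap → OVERFLOW (fail)
7. dequeue(): size=2
8. enqueue(61): size=3
9. dequeue(): size=2
10. enqueue(40): size=3
11. enqueue(20): size=3=cap → OVERFLOW (fail)

Answer: 6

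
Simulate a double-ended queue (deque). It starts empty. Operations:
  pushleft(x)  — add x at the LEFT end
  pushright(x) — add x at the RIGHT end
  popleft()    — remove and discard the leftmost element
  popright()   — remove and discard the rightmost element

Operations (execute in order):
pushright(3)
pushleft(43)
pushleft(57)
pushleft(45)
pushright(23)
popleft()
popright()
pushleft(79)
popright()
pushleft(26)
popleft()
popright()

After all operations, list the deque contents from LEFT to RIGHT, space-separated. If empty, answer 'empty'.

pushright(3): [3]
pushleft(43): [43, 3]
pushleft(57): [57, 43, 3]
pushleft(45): [45, 57, 43, 3]
pushright(23): [45, 57, 43, 3, 23]
popleft(): [57, 43, 3, 23]
popright(): [57, 43, 3]
pushleft(79): [79, 57, 43, 3]
popright(): [79, 57, 43]
pushleft(26): [26, 79, 57, 43]
popleft(): [79, 57, 43]
popright(): [79, 57]

Answer: 79 57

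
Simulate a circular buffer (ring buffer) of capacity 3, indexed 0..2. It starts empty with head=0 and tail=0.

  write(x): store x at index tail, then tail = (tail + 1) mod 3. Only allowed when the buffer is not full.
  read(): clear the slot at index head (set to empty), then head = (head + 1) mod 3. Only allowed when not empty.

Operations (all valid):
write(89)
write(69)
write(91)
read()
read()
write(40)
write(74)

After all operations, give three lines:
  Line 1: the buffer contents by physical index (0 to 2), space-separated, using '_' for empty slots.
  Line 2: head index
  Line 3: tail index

Answer: 40 74 91
2
2

Derivation:
write(89): buf=[89 _ _], head=0, tail=1, size=1
write(69): buf=[89 69 _], head=0, tail=2, size=2
write(91): buf=[89 69 91], head=0, tail=0, size=3
read(): buf=[_ 69 91], head=1, tail=0, size=2
read(): buf=[_ _ 91], head=2, tail=0, size=1
write(40): buf=[40 _ 91], head=2, tail=1, size=2
write(74): buf=[40 74 91], head=2, tail=2, size=3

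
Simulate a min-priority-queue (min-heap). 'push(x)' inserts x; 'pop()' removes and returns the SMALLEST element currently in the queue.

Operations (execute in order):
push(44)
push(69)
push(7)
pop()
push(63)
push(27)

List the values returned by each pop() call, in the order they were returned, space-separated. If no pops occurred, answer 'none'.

push(44): heap contents = [44]
push(69): heap contents = [44, 69]
push(7): heap contents = [7, 44, 69]
pop() → 7: heap contents = [44, 69]
push(63): heap contents = [44, 63, 69]
push(27): heap contents = [27, 44, 63, 69]

Answer: 7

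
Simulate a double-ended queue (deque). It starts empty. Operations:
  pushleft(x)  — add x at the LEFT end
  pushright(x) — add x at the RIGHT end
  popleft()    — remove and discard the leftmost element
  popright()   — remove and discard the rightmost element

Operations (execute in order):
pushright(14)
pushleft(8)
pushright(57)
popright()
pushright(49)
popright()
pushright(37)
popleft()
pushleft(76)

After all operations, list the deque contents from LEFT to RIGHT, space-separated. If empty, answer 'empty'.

pushright(14): [14]
pushleft(8): [8, 14]
pushright(57): [8, 14, 57]
popright(): [8, 14]
pushright(49): [8, 14, 49]
popright(): [8, 14]
pushright(37): [8, 14, 37]
popleft(): [14, 37]
pushleft(76): [76, 14, 37]

Answer: 76 14 37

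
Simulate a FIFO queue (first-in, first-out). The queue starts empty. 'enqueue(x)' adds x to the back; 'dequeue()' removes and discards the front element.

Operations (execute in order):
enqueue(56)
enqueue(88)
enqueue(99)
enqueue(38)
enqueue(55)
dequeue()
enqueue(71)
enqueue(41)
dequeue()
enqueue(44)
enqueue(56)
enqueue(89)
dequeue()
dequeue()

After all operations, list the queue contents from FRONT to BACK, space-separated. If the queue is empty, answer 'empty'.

Answer: 55 71 41 44 56 89

Derivation:
enqueue(56): [56]
enqueue(88): [56, 88]
enqueue(99): [56, 88, 99]
enqueue(38): [56, 88, 99, 38]
enqueue(55): [56, 88, 99, 38, 55]
dequeue(): [88, 99, 38, 55]
enqueue(71): [88, 99, 38, 55, 71]
enqueue(41): [88, 99, 38, 55, 71, 41]
dequeue(): [99, 38, 55, 71, 41]
enqueue(44): [99, 38, 55, 71, 41, 44]
enqueue(56): [99, 38, 55, 71, 41, 44, 56]
enqueue(89): [99, 38, 55, 71, 41, 44, 56, 89]
dequeue(): [38, 55, 71, 41, 44, 56, 89]
dequeue(): [55, 71, 41, 44, 56, 89]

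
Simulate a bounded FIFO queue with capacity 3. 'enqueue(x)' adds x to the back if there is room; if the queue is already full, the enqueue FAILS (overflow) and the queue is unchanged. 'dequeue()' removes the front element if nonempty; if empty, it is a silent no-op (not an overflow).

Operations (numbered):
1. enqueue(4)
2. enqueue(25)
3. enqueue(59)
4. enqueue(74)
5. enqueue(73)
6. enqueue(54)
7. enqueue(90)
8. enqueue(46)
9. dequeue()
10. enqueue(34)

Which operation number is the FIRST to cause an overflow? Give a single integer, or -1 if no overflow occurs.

1. enqueue(4): size=1
2. enqueue(25): size=2
3. enqueue(59): size=3
4. enqueue(74): size=3=cap → OVERFLOW (fail)
5. enqueue(73): size=3=cap → OVERFLOW (fail)
6. enqueue(54): size=3=cap → OVERFLOW (fail)
7. enqueue(90): size=3=cap → OVERFLOW (fail)
8. enqueue(46): size=3=cap → OVERFLOW (fail)
9. dequeue(): size=2
10. enqueue(34): size=3

Answer: 4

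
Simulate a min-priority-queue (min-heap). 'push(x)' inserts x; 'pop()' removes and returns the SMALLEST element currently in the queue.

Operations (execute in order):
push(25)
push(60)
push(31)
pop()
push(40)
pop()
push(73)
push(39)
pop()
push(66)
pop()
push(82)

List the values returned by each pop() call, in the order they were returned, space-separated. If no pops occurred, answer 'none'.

push(25): heap contents = [25]
push(60): heap contents = [25, 60]
push(31): heap contents = [25, 31, 60]
pop() → 25: heap contents = [31, 60]
push(40): heap contents = [31, 40, 60]
pop() → 31: heap contents = [40, 60]
push(73): heap contents = [40, 60, 73]
push(39): heap contents = [39, 40, 60, 73]
pop() → 39: heap contents = [40, 60, 73]
push(66): heap contents = [40, 60, 66, 73]
pop() → 40: heap contents = [60, 66, 73]
push(82): heap contents = [60, 66, 73, 82]

Answer: 25 31 39 40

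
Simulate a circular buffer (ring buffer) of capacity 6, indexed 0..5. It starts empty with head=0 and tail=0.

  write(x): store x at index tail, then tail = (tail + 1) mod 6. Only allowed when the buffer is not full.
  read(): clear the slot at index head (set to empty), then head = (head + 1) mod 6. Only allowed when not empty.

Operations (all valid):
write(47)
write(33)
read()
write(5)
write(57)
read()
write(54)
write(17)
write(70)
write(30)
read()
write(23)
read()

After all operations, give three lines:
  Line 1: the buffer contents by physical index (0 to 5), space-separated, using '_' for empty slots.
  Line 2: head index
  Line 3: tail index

Answer: 70 30 23 _ 54 17
4
3

Derivation:
write(47): buf=[47 _ _ _ _ _], head=0, tail=1, size=1
write(33): buf=[47 33 _ _ _ _], head=0, tail=2, size=2
read(): buf=[_ 33 _ _ _ _], head=1, tail=2, size=1
write(5): buf=[_ 33 5 _ _ _], head=1, tail=3, size=2
write(57): buf=[_ 33 5 57 _ _], head=1, tail=4, size=3
read(): buf=[_ _ 5 57 _ _], head=2, tail=4, size=2
write(54): buf=[_ _ 5 57 54 _], head=2, tail=5, size=3
write(17): buf=[_ _ 5 57 54 17], head=2, tail=0, size=4
write(70): buf=[70 _ 5 57 54 17], head=2, tail=1, size=5
write(30): buf=[70 30 5 57 54 17], head=2, tail=2, size=6
read(): buf=[70 30 _ 57 54 17], head=3, tail=2, size=5
write(23): buf=[70 30 23 57 54 17], head=3, tail=3, size=6
read(): buf=[70 30 23 _ 54 17], head=4, tail=3, size=5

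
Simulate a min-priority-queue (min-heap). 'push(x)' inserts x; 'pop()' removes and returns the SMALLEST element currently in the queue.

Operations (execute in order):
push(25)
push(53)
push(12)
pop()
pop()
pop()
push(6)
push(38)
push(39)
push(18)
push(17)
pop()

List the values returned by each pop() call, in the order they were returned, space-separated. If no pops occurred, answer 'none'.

push(25): heap contents = [25]
push(53): heap contents = [25, 53]
push(12): heap contents = [12, 25, 53]
pop() → 12: heap contents = [25, 53]
pop() → 25: heap contents = [53]
pop() → 53: heap contents = []
push(6): heap contents = [6]
push(38): heap contents = [6, 38]
push(39): heap contents = [6, 38, 39]
push(18): heap contents = [6, 18, 38, 39]
push(17): heap contents = [6, 17, 18, 38, 39]
pop() → 6: heap contents = [17, 18, 38, 39]

Answer: 12 25 53 6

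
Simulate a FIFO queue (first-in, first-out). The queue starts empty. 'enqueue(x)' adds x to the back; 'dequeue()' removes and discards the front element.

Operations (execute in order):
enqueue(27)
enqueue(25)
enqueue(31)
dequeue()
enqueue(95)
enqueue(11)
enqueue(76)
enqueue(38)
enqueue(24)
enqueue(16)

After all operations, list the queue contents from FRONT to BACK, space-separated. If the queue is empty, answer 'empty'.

enqueue(27): [27]
enqueue(25): [27, 25]
enqueue(31): [27, 25, 31]
dequeue(): [25, 31]
enqueue(95): [25, 31, 95]
enqueue(11): [25, 31, 95, 11]
enqueue(76): [25, 31, 95, 11, 76]
enqueue(38): [25, 31, 95, 11, 76, 38]
enqueue(24): [25, 31, 95, 11, 76, 38, 24]
enqueue(16): [25, 31, 95, 11, 76, 38, 24, 16]

Answer: 25 31 95 11 76 38 24 16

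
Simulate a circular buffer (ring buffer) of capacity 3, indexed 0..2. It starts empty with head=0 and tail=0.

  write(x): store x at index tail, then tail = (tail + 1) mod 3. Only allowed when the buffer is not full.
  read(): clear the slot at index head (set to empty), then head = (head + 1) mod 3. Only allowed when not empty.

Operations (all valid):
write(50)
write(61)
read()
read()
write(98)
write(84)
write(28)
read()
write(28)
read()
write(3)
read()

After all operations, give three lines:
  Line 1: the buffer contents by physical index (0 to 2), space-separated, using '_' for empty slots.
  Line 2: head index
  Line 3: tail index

Answer: 3 _ 28
2
1

Derivation:
write(50): buf=[50 _ _], head=0, tail=1, size=1
write(61): buf=[50 61 _], head=0, tail=2, size=2
read(): buf=[_ 61 _], head=1, tail=2, size=1
read(): buf=[_ _ _], head=2, tail=2, size=0
write(98): buf=[_ _ 98], head=2, tail=0, size=1
write(84): buf=[84 _ 98], head=2, tail=1, size=2
write(28): buf=[84 28 98], head=2, tail=2, size=3
read(): buf=[84 28 _], head=0, tail=2, size=2
write(28): buf=[84 28 28], head=0, tail=0, size=3
read(): buf=[_ 28 28], head=1, tail=0, size=2
write(3): buf=[3 28 28], head=1, tail=1, size=3
read(): buf=[3 _ 28], head=2, tail=1, size=2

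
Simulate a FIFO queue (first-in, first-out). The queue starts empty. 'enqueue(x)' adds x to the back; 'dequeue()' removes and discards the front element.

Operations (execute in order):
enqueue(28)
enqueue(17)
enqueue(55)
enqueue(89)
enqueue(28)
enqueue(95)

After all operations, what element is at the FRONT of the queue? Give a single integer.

enqueue(28): queue = [28]
enqueue(17): queue = [28, 17]
enqueue(55): queue = [28, 17, 55]
enqueue(89): queue = [28, 17, 55, 89]
enqueue(28): queue = [28, 17, 55, 89, 28]
enqueue(95): queue = [28, 17, 55, 89, 28, 95]

Answer: 28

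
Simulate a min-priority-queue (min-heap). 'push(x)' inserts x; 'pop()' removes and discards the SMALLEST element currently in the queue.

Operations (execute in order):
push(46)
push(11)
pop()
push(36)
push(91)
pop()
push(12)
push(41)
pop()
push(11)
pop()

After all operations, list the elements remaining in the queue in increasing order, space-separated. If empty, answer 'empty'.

push(46): heap contents = [46]
push(11): heap contents = [11, 46]
pop() → 11: heap contents = [46]
push(36): heap contents = [36, 46]
push(91): heap contents = [36, 46, 91]
pop() → 36: heap contents = [46, 91]
push(12): heap contents = [12, 46, 91]
push(41): heap contents = [12, 41, 46, 91]
pop() → 12: heap contents = [41, 46, 91]
push(11): heap contents = [11, 41, 46, 91]
pop() → 11: heap contents = [41, 46, 91]

Answer: 41 46 91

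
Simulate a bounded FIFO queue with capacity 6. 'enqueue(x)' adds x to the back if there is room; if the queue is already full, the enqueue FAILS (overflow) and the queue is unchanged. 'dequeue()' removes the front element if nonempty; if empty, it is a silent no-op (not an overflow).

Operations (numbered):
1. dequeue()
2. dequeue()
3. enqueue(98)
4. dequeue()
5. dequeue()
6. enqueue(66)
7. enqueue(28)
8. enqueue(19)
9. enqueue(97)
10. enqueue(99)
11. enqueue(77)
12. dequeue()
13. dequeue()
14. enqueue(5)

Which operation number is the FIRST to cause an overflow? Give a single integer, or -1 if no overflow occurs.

Answer: -1

Derivation:
1. dequeue(): empty, no-op, size=0
2. dequeue(): empty, no-op, size=0
3. enqueue(98): size=1
4. dequeue(): size=0
5. dequeue(): empty, no-op, size=0
6. enqueue(66): size=1
7. enqueue(28): size=2
8. enqueue(19): size=3
9. enqueue(97): size=4
10. enqueue(99): size=5
11. enqueue(77): size=6
12. dequeue(): size=5
13. dequeue(): size=4
14. enqueue(5): size=5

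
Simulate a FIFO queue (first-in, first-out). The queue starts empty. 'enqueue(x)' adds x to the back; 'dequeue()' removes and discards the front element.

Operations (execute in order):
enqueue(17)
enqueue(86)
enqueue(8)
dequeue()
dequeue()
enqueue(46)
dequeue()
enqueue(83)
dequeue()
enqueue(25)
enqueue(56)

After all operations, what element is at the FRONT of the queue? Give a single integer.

Answer: 83

Derivation:
enqueue(17): queue = [17]
enqueue(86): queue = [17, 86]
enqueue(8): queue = [17, 86, 8]
dequeue(): queue = [86, 8]
dequeue(): queue = [8]
enqueue(46): queue = [8, 46]
dequeue(): queue = [46]
enqueue(83): queue = [46, 83]
dequeue(): queue = [83]
enqueue(25): queue = [83, 25]
enqueue(56): queue = [83, 25, 56]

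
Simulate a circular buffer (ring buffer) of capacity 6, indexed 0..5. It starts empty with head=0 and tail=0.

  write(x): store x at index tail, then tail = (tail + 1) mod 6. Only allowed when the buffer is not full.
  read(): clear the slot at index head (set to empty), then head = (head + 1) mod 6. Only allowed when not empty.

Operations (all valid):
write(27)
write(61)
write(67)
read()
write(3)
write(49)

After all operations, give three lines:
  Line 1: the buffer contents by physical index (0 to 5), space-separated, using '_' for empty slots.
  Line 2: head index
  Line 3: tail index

Answer: _ 61 67 3 49 _
1
5

Derivation:
write(27): buf=[27 _ _ _ _ _], head=0, tail=1, size=1
write(61): buf=[27 61 _ _ _ _], head=0, tail=2, size=2
write(67): buf=[27 61 67 _ _ _], head=0, tail=3, size=3
read(): buf=[_ 61 67 _ _ _], head=1, tail=3, size=2
write(3): buf=[_ 61 67 3 _ _], head=1, tail=4, size=3
write(49): buf=[_ 61 67 3 49 _], head=1, tail=5, size=4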